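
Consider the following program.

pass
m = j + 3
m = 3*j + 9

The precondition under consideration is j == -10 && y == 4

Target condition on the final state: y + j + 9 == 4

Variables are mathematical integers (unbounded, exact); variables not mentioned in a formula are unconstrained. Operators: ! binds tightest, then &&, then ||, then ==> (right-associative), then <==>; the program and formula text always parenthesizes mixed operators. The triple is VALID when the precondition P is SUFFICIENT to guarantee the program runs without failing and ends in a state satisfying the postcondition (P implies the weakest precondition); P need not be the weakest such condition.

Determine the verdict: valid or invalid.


Working backward. After the program, the postcondition y + j + 9 == 4 must hold; in canonical form it is j + y == -5.
Before m := 3*j + 9: j + y == -5
Before m := j + 3: j + y == -5
Before skip: j + y == -5
The weakest precondition is j + y == -5.
Check whether j == -10 && y == 4 implies it.
Countermodel: at the initial state j = -10, y = 4, the precondition holds but the weakest precondition fails.
Answer: invalid


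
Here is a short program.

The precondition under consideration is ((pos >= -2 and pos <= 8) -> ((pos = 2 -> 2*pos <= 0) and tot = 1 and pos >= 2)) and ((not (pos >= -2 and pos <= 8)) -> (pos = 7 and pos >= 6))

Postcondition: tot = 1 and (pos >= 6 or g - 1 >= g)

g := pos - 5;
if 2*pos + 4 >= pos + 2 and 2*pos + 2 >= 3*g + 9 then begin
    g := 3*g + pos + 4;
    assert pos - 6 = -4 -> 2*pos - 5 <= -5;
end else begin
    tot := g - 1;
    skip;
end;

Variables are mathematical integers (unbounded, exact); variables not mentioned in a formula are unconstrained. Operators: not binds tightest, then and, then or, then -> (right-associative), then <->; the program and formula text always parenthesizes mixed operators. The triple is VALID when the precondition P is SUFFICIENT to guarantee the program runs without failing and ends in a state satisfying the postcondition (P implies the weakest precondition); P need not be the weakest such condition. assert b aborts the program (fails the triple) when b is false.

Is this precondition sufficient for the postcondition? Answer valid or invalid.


Working backward. After the program, the postcondition tot = 1 and (pos >= 6 or g - 1 >= g) must hold; in canonical form it is tot = 1 and pos >= 6.
Then branch requires (pos = 2 -> 2*pos <= 0) and tot = 1 and pos >= 6; else branch requires g = 2 and pos >= 6.
Before the if: ((pos >= -2 and 2*pos >= 3*g + 7) -> ((pos = 2 -> 2*pos <= 0) and tot = 1 and pos >= 6)) and ((not (pos >= -2 and 2*pos >= 3*g + 7)) -> (g = 2 and pos >= 6))
Before g := pos - 5: ((pos >= -2 and pos <= 8) -> ((pos = 2 -> 2*pos <= 0) and tot = 1 and pos >= 6)) and ((not (pos >= -2 and pos <= 8)) -> (pos = 7 and pos >= 6))
The weakest precondition is ((pos >= -2 and pos <= 8) -> ((pos = 2 -> 2*pos <= 0) and tot = 1 and pos >= 6)) and ((not (pos >= -2 and pos <= 8)) -> (pos = 7 and pos >= 6)).
Check whether ((pos >= -2 and pos <= 8) -> ((pos = 2 -> 2*pos <= 0) and tot = 1 and pos >= 2)) and ((not (pos >= -2 and pos <= 8)) -> (pos = 7 and pos >= 6)) implies it.
Countermodel: at the initial state pos = 3, tot = 1, the precondition holds but the weakest precondition fails.
Answer: invalid


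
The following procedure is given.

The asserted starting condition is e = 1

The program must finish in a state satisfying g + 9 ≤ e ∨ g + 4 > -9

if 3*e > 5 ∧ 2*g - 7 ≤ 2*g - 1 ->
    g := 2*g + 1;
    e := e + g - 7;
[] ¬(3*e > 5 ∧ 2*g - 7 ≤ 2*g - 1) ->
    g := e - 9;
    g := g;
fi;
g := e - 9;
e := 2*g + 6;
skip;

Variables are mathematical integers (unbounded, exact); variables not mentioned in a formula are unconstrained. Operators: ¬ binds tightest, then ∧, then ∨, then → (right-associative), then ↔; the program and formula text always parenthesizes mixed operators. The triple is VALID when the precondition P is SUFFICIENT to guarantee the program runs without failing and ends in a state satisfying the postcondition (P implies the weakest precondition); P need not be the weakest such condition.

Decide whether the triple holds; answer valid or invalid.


Working backward. After the program, the postcondition g + 9 ≤ e ∨ g + 4 > -9 must hold; in canonical form it is g ≤ e - 9 ∨ g > -13.
Before skip: g ≤ e - 9 ∨ g > -13
Before e := 2*g + 6: g ≥ 3 ∨ g > -13
Before g := e - 9: e ≥ 12 ∨ e > -4
Then branch requires e + 2*g ≥ 18 ∨ e + 2*g > 2; else branch requires e ≥ 12 ∨ e > -4.
Before the if: (3*e > 5 → (e + 2*g ≥ 18 ∨ e + 2*g > 2)) ∧ ((¬(3*e > 5)) → (e ≥ 12 ∨ e > -4))
The weakest precondition is (3*e > 5 → (e + 2*g ≥ 18 ∨ e + 2*g > 2)) ∧ ((¬(3*e > 5)) → (e ≥ 12 ∨ e > -4)).
Check whether e = 1 implies it.
Every state satisfying the precondition satisfies the weakest precondition: the implication holds.
Answer: valid


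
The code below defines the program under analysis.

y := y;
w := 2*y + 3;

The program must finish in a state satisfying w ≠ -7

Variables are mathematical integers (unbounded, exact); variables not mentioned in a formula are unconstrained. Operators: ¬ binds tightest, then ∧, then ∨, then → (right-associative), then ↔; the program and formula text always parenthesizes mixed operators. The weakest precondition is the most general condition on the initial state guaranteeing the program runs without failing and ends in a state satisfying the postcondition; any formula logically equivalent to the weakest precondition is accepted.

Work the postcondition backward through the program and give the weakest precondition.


Working backward. After the program, w ≠ -7 must hold.
Before w := 2*y + 3: 2*y ≠ -10
Before y := y: 2*y ≠ -10
Answer: WP = 2*y ≠ -10


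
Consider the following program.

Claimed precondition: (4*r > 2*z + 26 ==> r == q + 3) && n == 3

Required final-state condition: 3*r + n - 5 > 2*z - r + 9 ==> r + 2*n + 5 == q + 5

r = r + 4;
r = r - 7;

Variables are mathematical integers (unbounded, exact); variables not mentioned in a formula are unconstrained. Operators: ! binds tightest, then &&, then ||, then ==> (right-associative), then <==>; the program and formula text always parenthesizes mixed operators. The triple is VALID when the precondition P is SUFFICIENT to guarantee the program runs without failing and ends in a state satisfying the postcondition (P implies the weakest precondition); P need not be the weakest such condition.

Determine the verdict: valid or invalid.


Working backward. After the program, the postcondition 3*r + n - 5 > 2*z - r + 9 ==> r + 2*n + 5 == q + 5 must hold; in canonical form it is n + 4*r > 2*z + 14 ==> 2*n + r == q.
Before r := r - 7: n + 4*r > 2*z + 42 ==> 2*n + r == q + 7
Before r := r + 4: n + 4*r > 2*z + 26 ==> 2*n + r == q + 3
The weakest precondition is n + 4*r > 2*z + 26 ==> 2*n + r == q + 3.
Check whether (4*r > 2*z + 26 ==> r == q + 3) && n == 3 implies it.
Countermodel: at the initial state n = 3, q = 4, r = 0, z = -12, the precondition holds but the weakest precondition fails.
Answer: invalid


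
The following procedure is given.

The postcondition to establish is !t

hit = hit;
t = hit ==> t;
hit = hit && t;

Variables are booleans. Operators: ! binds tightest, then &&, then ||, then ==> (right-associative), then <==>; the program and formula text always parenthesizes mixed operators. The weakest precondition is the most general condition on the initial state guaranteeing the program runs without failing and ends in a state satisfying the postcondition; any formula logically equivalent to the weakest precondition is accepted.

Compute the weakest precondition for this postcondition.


Working backward. After the program, !t must hold.
Before hit := hit && t: !t
Before t := hit ==> t: !(hit ==> t)
Before hit := hit: !(hit ==> t)
Answer: WP = !(hit ==> t)


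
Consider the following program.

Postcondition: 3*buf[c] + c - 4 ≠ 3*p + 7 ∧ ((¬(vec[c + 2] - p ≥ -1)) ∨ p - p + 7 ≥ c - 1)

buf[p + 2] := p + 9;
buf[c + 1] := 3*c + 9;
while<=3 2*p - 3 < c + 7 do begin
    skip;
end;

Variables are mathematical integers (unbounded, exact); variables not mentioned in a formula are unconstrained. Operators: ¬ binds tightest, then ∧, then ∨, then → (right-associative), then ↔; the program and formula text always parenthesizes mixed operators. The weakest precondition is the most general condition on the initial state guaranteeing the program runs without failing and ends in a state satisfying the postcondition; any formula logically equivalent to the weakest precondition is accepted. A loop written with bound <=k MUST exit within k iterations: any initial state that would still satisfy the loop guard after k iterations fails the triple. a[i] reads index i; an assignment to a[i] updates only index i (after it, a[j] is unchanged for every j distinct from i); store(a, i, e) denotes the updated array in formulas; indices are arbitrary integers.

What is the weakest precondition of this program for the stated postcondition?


Working backward. After the program, the postcondition 3*buf[c] + c - 4 ≠ 3*p + 7 ∧ ((¬(vec[c + 2] - p ≥ -1)) ∨ p - p + 7 ≥ c - 1) must hold; in canonical form it is 3*buf[c] + c ≠ 3*p + 11 ∧ ((¬(vec[c + 2] ≥ p - 1)) ∨ c ≤ 8).
Before the loop (bound <=3), unroll the exhaustion recursion (WP_0 = exit-now case; WP_j = one more guarded iteration, up to j = 3):
  WP_0: (¬(2*p < c + 10)) ∧ 3*buf[c] + c ≠ 3*p + 11 ∧ ((¬(vec[c + 2] ≥ p - 1)) ∨ c ≤ 8)
  WP_1: (2*p < c + 10 → ((¬(2*p < c + 10)) ∧ 3*buf[c] + c ≠ 3*p + 11 ∧ ((¬(vec[c + 2] ≥ p - 1)) ∨ c ≤ 8))) ∧ ((¬(2*p < c + 10)) → (3*buf[c] + c ≠ 3*p + 11 ∧ ((¬(vec[c + 2] ≥ p - 1)) ∨ c ≤ 8)))
  WP_2: (2*p < c + 10 → ((2*p < c + 10 → ((¬(2*p < c + 10)) ∧ 3*buf[c] + c ≠ 3*p + 11 ∧ ((¬(vec[c + 2] ≥ p - 1)) ∨ c ≤ 8))) ∧ ((¬(2*p < c + 10)) → (3*buf[c] + c ≠ 3*p + 11 ∧ ((¬(vec[c + 2] ≥ p - 1)) ∨ c ≤ 8))))) ∧ ((¬(2*p < c + 10)) → (3*buf[c] + c ≠ 3*p + 11 ∧ ((¬(vec[c + 2] ≥ p - 1)) ∨ c ≤ 8)))
  WP_3: (2*p < c + 10 → ((2*p < c + 10 → ((2*p < c + 10 → ((¬(2*p < c + 10)) ∧ 3*buf[c] + c ≠ 3*p + 11 ∧ ((¬(vec[c + 2] ≥ p - 1)) ∨ c ≤ 8))) ∧ ((¬(2*p < c + 10)) → (3*buf[c] + c ≠ 3*p + 11 ∧ ((¬(vec[c + 2] ≥ p - 1)) ∨ c ≤ 8))))) ∧ ((¬(2*p < c + 10)) → (3*buf[c] + c ≠ 3*p + 11 ∧ ((¬(vec[c + 2] ≥ p - 1)) ∨ c ≤ 8))))) ∧ ((¬(2*p < c + 10)) → (3*buf[c] + c ≠ 3*p + 11 ∧ ((¬(vec[c + 2] ≥ p - 1)) ∨ c ≤ 8)))
So before the loop: (2*p < c + 10 → ((2*p < c + 10 → ((2*p < c + 10 → ((¬(2*p < c + 10)) ∧ 3*buf[c] + c ≠ 3*p + 11 ∧ ((¬(vec[c + 2] ≥ p - 1)) ∨ c ≤ 8))) ∧ ((¬(2*p < c + 10)) → (3*buf[c] + c ≠ 3*p + 11 ∧ ((¬(vec[c + 2] ≥ p - 1)) ∨ c ≤ 8))))) ∧ ((¬(2*p < c + 10)) → (3*buf[c] + c ≠ 3*p + 11 ∧ ((¬(vec[c + 2] ≥ p - 1)) ∨ c ≤ 8))))) ∧ ((¬(2*p < c + 10)) → (3*buf[c] + c ≠ 3*p + 11 ∧ ((¬(vec[c + 2] ≥ p - 1)) ∨ c ≤ 8)))
Before buf[c + 1] := 3*c + 9: (2*p < c + 10 → ((2*p < c + 10 → ((2*p < c + 10 → ((¬(2*p < c + 10)) ∧ 3*store(buf, c + 1, 3*c + 9)[c] + c ≠ 3*p + 11 ∧ ((¬(vec[c + 2] ≥ p - 1)) ∨ c ≤ 8))) ∧ ((¬(2*p < c + 10)) → (3*store(buf, c + 1, 3*c + 9)[c] + c ≠ 3*p + 11 ∧ ((¬(vec[c + 2] ≥ p - 1)) ∨ c ≤ 8))))) ∧ ((¬(2*p < c + 10)) → (3*store(buf, c + 1, 3*c + 9)[c] + c ≠ 3*p + 11 ∧ ((¬(vec[c + 2] ≥ p - 1)) ∨ c ≤ 8))))) ∧ ((¬(2*p < c + 10)) → (3*store(buf, c + 1, 3*c + 9)[c] + c ≠ 3*p + 11 ∧ ((¬(vec[c + 2] ≥ p - 1)) ∨ c ≤ 8)))
Before buf[p + 2] := p + 9: (2*p < c + 10 → ((2*p < c + 10 → ((2*p < c + 10 → ((¬(2*p < c + 10)) ∧ 3*store(store(buf, p + 2, p + 9), c + 1, 3*c + 9)[c] + c ≠ 3*p + 11 ∧ ((¬(vec[c + 2] ≥ p - 1)) ∨ c ≤ 8))) ∧ ((¬(2*p < c + 10)) → (3*store(store(buf, p + 2, p + 9), c + 1, 3*c + 9)[c] + c ≠ 3*p + 11 ∧ ((¬(vec[c + 2] ≥ p - 1)) ∨ c ≤ 8))))) ∧ ((¬(2*p < c + 10)) → (3*store(store(buf, p + 2, p + 9), c + 1, 3*c + 9)[c] + c ≠ 3*p + 11 ∧ ((¬(vec[c + 2] ≥ p - 1)) ∨ c ≤ 8))))) ∧ ((¬(2*p < c + 10)) → (3*store(store(buf, p + 2, p + 9), c + 1, 3*c + 9)[c] + c ≠ 3*p + 11 ∧ ((¬(vec[c + 2] ≥ p - 1)) ∨ c ≤ 8)))
Answer: WP = (2*p < c + 10 → ((2*p < c + 10 → ((2*p < c + 10 → ((¬(2*p < c + 10)) ∧ 3*store(store(buf, p + 2, p + 9), c + 1, 3*c + 9)[c] + c ≠ 3*p + 11 ∧ ((¬(vec[c + 2] ≥ p - 1)) ∨ c ≤ 8))) ∧ ((¬(2*p < c + 10)) → (3*store(store(buf, p + 2, p + 9), c + 1, 3*c + 9)[c] + c ≠ 3*p + 11 ∧ ((¬(vec[c + 2] ≥ p - 1)) ∨ c ≤ 8))))) ∧ ((¬(2*p < c + 10)) → (3*store(store(buf, p + 2, p + 9), c + 1, 3*c + 9)[c] + c ≠ 3*p + 11 ∧ ((¬(vec[c + 2] ≥ p - 1)) ∨ c ≤ 8))))) ∧ ((¬(2*p < c + 10)) → (3*store(store(buf, p + 2, p + 9), c + 1, 3*c + 9)[c] + c ≠ 3*p + 11 ∧ ((¬(vec[c + 2] ≥ p - 1)) ∨ c ≤ 8)))


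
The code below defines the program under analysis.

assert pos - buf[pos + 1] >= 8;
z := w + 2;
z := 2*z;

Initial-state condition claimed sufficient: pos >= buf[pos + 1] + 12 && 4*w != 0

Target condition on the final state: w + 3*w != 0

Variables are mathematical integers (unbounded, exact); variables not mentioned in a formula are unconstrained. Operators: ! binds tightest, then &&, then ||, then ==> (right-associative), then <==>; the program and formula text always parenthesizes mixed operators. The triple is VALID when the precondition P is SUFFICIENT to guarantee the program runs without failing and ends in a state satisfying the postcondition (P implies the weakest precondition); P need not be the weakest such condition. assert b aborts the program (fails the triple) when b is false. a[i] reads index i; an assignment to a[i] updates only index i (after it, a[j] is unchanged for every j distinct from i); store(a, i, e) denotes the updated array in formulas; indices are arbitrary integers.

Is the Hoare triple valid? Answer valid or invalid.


Working backward. After the program, the postcondition w + 3*w != 0 must hold; in canonical form it is 4*w != 0.
Before z := 2*z: 4*w != 0
Before z := w + 2: 4*w != 0
Before assert pos - buf[pos + 1] >= 8: pos >= buf[pos + 1] + 8 && 4*w != 0
The weakest precondition is pos >= buf[pos + 1] + 8 && 4*w != 0.
Check whether pos >= buf[pos + 1] + 12 && 4*w != 0 implies it.
Every state satisfying the precondition satisfies the weakest precondition: the implication holds.
Answer: valid


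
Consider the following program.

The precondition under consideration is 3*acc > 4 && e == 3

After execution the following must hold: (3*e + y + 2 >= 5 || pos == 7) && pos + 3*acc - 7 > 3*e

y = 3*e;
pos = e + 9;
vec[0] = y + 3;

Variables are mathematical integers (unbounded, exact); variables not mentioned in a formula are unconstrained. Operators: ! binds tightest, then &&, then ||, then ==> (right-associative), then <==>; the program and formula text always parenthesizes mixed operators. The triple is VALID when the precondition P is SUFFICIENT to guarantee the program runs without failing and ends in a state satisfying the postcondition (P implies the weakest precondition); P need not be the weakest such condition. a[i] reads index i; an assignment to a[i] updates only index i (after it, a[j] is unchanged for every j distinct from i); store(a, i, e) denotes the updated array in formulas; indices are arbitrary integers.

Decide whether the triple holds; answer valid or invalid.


Working backward. After the program, the postcondition (3*e + y + 2 >= 5 || pos == 7) && pos + 3*acc - 7 > 3*e must hold; in canonical form it is (3*e + y >= 3 || pos == 7) && 3*acc + pos > 3*e + 7.
Before vec[0] := y + 3: (3*e + y >= 3 || pos == 7) && 3*acc + pos > 3*e + 7
Before pos := e + 9: (3*e + y >= 3 || e == -2) && 3*acc > 2*e - 2
Before y := 3*e: (6*e >= 3 || e == -2) && 3*acc > 2*e - 2
The weakest precondition is (6*e >= 3 || e == -2) && 3*acc > 2*e - 2.
Check whether 3*acc > 4 && e == 3 implies it.
Every state satisfying the precondition satisfies the weakest precondition: the implication holds.
Answer: valid


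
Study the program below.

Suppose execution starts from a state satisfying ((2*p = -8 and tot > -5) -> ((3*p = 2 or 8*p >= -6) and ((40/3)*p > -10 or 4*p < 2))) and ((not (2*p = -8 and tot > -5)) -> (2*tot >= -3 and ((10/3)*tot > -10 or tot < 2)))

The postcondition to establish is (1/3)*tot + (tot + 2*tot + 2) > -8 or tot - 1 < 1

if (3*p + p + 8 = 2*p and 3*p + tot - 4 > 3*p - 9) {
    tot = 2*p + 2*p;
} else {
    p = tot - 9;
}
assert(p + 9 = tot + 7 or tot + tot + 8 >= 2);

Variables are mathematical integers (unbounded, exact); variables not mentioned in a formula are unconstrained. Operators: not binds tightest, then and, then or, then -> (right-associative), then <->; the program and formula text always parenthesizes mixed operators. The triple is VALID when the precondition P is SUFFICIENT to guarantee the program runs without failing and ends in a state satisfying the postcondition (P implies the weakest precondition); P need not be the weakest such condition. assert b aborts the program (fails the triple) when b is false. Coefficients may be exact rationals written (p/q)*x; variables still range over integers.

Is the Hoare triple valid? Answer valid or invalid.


Working backward. After the program, the postcondition (1/3)*tot + (tot + 2*tot + 2) > -8 or tot - 1 < 1 must hold; in canonical form it is (10/3)*tot > -10 or tot < 2.
Before assert p + 9 = tot + 7 or tot + tot + 8 >= 2: (p = tot - 2 or 2*tot >= -6) and ((10/3)*tot > -10 or tot < 2)
Then branch requires (3*p = 2 or 8*p >= -6) and ((40/3)*p > -10 or 4*p < 2); else branch requires 2*tot >= -6 and ((10/3)*tot > -10 or tot < 2).
Before the if: ((2*p = -8 and tot > -5) -> ((3*p = 2 or 8*p >= -6) and ((40/3)*p > -10 or 4*p < 2))) and ((not (2*p = -8 and tot > -5)) -> (2*tot >= -6 and ((10/3)*tot > -10 or tot < 2)))
The weakest precondition is ((2*p = -8 and tot > -5) -> ((3*p = 2 or 8*p >= -6) and ((40/3)*p > -10 or 4*p < 2))) and ((not (2*p = -8 and tot > -5)) -> (2*tot >= -6 and ((10/3)*tot > -10 or tot < 2))).
Check whether ((2*p = -8 and tot > -5) -> ((3*p = 2 or 8*p >= -6) and ((40/3)*p > -10 or 4*p < 2))) and ((not (2*p = -8 and tot > -5)) -> (2*tot >= -3 and ((10/3)*tot > -10 or tot < 2))) implies it.
Every state satisfying the precondition satisfies the weakest precondition: the implication holds.
Answer: valid


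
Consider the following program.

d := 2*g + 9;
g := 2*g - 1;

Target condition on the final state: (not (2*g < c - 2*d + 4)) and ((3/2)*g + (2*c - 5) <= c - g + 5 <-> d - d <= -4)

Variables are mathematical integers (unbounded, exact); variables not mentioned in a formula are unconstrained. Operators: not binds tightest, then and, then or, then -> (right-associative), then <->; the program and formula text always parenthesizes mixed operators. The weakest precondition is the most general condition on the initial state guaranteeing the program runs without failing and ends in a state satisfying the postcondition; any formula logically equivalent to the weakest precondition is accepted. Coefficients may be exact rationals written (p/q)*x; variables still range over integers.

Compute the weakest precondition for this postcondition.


Working backward. After the program, the postcondition (not (2*g < c - 2*d + 4)) and ((3/2)*g + (2*c - 5) <= c - g + 5 <-> d - d <= -4) must hold; in canonical form it is (not (2*d + 2*g < c + 4)) and (not (c + (5/2)*g <= 10)).
Before g := 2*g - 1: (not (2*d + 4*g < c + 6)) and (not (c + 5*g <= 25/2))
Before d := 2*g + 9: (not (8*g < c - 12)) and (not (c + 5*g <= 25/2))
Answer: WP = (not (8*g < c - 12)) and (not (c + 5*g <= 25/2))


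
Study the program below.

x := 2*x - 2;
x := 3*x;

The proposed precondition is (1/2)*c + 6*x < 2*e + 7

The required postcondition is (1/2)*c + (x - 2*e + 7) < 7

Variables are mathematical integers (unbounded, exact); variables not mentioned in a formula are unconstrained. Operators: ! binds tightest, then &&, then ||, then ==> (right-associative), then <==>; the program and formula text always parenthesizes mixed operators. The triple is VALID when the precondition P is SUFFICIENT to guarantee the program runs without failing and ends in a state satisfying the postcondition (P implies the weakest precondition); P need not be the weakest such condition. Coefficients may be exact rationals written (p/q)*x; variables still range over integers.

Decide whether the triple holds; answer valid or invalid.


Working backward. After the program, the postcondition (1/2)*c + (x - 2*e + 7) < 7 must hold; in canonical form it is (1/2)*c + x < 2*e.
Before x := 3*x: (1/2)*c + 3*x < 2*e
Before x := 2*x - 2: (1/2)*c + 6*x < 2*e + 6
The weakest precondition is (1/2)*c + 6*x < 2*e + 6.
Check whether (1/2)*c + 6*x < 2*e + 7 implies it.
Countermodel: at the initial state c = 12, e = 0, x = 0, the precondition holds but the weakest precondition fails.
Answer: invalid


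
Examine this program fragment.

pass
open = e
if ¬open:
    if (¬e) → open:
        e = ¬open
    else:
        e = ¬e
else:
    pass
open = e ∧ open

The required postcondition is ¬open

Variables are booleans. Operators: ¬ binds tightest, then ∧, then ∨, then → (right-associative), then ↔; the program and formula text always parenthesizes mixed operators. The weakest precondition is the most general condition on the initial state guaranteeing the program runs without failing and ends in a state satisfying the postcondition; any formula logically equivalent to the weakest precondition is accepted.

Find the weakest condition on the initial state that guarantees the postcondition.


Working backward. After the program, ¬open must hold.
Before open := e ∧ open: ¬(e ∧ open)
Then branch requires (¬((¬e) → open)) → (¬((¬e) ∧ open)); else branch requires ¬(e ∧ open).
Before the if: ((¬open) → ((¬((¬e) → open)) → (¬((¬e) ∧ open)))) ∧ (open → (¬(e ∧ open)))
Before open := e: e → (¬e)
Before skip: e → (¬e)
Answer: WP = e → (¬e)


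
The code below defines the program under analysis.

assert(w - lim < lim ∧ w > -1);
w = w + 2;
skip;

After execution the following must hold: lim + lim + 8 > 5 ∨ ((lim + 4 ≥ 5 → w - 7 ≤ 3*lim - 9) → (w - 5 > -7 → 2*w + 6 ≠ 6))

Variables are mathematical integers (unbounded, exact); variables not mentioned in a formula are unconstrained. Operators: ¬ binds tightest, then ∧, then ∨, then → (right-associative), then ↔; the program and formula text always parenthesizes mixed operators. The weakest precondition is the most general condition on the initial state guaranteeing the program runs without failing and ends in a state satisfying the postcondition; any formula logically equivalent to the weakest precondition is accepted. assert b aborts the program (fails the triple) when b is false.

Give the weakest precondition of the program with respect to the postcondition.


Working backward. After the program, the postcondition lim + lim + 8 > 5 ∨ ((lim + 4 ≥ 5 → w - 7 ≤ 3*lim - 9) → (w - 5 > -7 → 2*w + 6 ≠ 6)) must hold; in canonical form it is 2*lim > -3 ∨ ((lim ≥ 1 → w ≤ 3*lim - 2) → (w > -2 → 2*w ≠ 0)).
Before skip: 2*lim > -3 ∨ ((lim ≥ 1 → w ≤ 3*lim - 2) → (w > -2 → 2*w ≠ 0))
Before w := w + 2: 2*lim > -3 ∨ ((lim ≥ 1 → w ≤ 3*lim - 4) → (w > -4 → 2*w ≠ -4))
Before assert w - lim < lim ∧ w > -1: w < 2*lim ∧ w > -1 ∧ (2*lim > -3 ∨ ((lim ≥ 1 → w ≤ 3*lim - 4) → (w > -4 → 2*w ≠ -4)))
Answer: WP = w < 2*lim ∧ w > -1 ∧ (2*lim > -3 ∨ ((lim ≥ 1 → w ≤ 3*lim - 4) → (w > -4 → 2*w ≠ -4)))


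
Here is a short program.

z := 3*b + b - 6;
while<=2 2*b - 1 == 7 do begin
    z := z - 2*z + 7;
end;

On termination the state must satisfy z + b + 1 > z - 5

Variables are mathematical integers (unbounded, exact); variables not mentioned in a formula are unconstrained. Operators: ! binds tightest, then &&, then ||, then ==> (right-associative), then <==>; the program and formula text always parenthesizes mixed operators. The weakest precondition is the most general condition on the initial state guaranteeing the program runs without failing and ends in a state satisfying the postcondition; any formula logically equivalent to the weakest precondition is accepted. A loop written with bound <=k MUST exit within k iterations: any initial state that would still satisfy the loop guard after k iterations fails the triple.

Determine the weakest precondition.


Working backward. After the program, the postcondition z + b + 1 > z - 5 must hold; in canonical form it is b > -6.
Before the loop (bound <=2), unroll the exhaustion recursion (WP_0 = exit-now case; WP_j = one more guarded iteration, up to j = 2):
  WP_0: (!(2*b == 8)) && b > -6
  WP_1: (2*b == 8 ==> ((!(2*b == 8)) && b > -6)) && ((!(2*b == 8)) ==> b > -6)
  WP_2: (2*b == 8 ==> ((2*b == 8 ==> ((!(2*b == 8)) && b > -6)) && ((!(2*b == 8)) ==> b > -6))) && ((!(2*b == 8)) ==> b > -6)
So before the loop: (2*b == 8 ==> ((2*b == 8 ==> ((!(2*b == 8)) && b > -6)) && ((!(2*b == 8)) ==> b > -6))) && ((!(2*b == 8)) ==> b > -6)
Before z := 3*b + b - 6: (2*b == 8 ==> ((2*b == 8 ==> ((!(2*b == 8)) && b > -6)) && ((!(2*b == 8)) ==> b > -6))) && ((!(2*b == 8)) ==> b > -6)
Answer: WP = (2*b == 8 ==> ((2*b == 8 ==> ((!(2*b == 8)) && b > -6)) && ((!(2*b == 8)) ==> b > -6))) && ((!(2*b == 8)) ==> b > -6)


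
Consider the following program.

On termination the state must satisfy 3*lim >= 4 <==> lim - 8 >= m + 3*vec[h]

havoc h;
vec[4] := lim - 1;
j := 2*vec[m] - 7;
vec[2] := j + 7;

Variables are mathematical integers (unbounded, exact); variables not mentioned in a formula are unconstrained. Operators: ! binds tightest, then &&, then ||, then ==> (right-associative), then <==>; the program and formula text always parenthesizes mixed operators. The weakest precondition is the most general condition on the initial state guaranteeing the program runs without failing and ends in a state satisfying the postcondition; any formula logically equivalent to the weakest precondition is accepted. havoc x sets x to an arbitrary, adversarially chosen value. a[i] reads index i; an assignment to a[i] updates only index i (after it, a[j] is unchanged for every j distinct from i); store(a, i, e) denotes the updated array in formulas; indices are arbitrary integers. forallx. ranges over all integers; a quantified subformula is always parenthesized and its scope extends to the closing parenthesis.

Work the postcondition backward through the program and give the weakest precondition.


Working backward. After the program, the postcondition 3*lim >= 4 <==> lim - 8 >= m + 3*vec[h] must hold; in canonical form it is 3*lim >= 4 <==> lim >= 3*vec[h] + m + 8.
Before vec[2] := j + 7: 3*lim >= 4 <==> lim >= 3*store(vec, 2, j + 7)[h] + m + 8
Before j := 2*vec[m] - 7: 3*lim >= 4 <==> lim >= 3*store(vec, 2, 2*vec[m])[h] + m + 8
Before vec[4] := lim - 1: 3*lim >= 4 <==> lim >= 3*store(store(vec, 4, lim - 1), 2, 2*store(vec, 4, lim - 1)[m])[h] + m + 8
Before havoc h: forall h_1. (3*lim >= 4 <==> lim >= 3*store(store(vec, 4, lim - 1), 2, 2*store(vec, 4, lim - 1)[m])[h_1] + m + 8)
Answer: WP = forall h_1. (3*lim >= 4 <==> lim >= 3*store(store(vec, 4, lim - 1), 2, 2*store(vec, 4, lim - 1)[m])[h_1] + m + 8)


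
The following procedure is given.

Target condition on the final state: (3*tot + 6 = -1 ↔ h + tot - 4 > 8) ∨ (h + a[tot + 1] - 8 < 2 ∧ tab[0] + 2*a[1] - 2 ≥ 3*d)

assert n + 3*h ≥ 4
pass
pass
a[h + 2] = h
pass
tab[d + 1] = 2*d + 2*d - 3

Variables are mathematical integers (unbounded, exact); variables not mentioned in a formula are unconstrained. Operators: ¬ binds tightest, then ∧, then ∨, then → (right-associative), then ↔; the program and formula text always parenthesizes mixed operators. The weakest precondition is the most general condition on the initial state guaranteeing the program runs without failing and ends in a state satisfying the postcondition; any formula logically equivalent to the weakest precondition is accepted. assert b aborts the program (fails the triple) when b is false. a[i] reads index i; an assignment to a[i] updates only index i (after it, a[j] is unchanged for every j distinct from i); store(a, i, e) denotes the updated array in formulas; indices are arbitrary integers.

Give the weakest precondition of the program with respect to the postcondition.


Working backward. After the program, the postcondition (3*tot + 6 = -1 ↔ h + tot - 4 > 8) ∨ (h + a[tot + 1] - 8 < 2 ∧ tab[0] + 2*a[1] - 2 ≥ 3*d) must hold; in canonical form it is (3*tot = -7 ↔ h + tot > 12) ∨ (a[tot + 1] + h < 10 ∧ 2*a[1] + tab[0] ≥ 3*d + 2).
Before tab[d + 1] := 2*d + 2*d - 3: (3*tot = -7 ↔ h + tot > 12) ∨ (a[tot + 1] + h < 10 ∧ 2*a[1] + store(tab, d + 1, 4*d - 3)[0] ≥ 3*d + 2)
Before skip: (3*tot = -7 ↔ h + tot > 12) ∨ (a[tot + 1] + h < 10 ∧ 2*a[1] + store(tab, d + 1, 4*d - 3)[0] ≥ 3*d + 2)
Before a[h + 2] := h: (3*tot = -7 ↔ h + tot > 12) ∨ (store(a, h + 2, h)[tot + 1] + h < 10 ∧ 2*store(a, h + 2, h)[1] + store(tab, d + 1, 4*d - 3)[0] ≥ 3*d + 2)
Before skip: (3*tot = -7 ↔ h + tot > 12) ∨ (store(a, h + 2, h)[tot + 1] + h < 10 ∧ 2*store(a, h + 2, h)[1] + store(tab, d + 1, 4*d - 3)[0] ≥ 3*d + 2)
Before skip: (3*tot = -7 ↔ h + tot > 12) ∨ (store(a, h + 2, h)[tot + 1] + h < 10 ∧ 2*store(a, h + 2, h)[1] + store(tab, d + 1, 4*d - 3)[0] ≥ 3*d + 2)
Before assert n + 3*h ≥ 4: 3*h + n ≥ 4 ∧ ((3*tot = -7 ↔ h + tot > 12) ∨ (store(a, h + 2, h)[tot + 1] + h < 10 ∧ 2*store(a, h + 2, h)[1] + store(tab, d + 1, 4*d - 3)[0] ≥ 3*d + 2))
Answer: WP = 3*h + n ≥ 4 ∧ ((3*tot = -7 ↔ h + tot > 12) ∨ (store(a, h + 2, h)[tot + 1] + h < 10 ∧ 2*store(a, h + 2, h)[1] + store(tab, d + 1, 4*d - 3)[0] ≥ 3*d + 2))


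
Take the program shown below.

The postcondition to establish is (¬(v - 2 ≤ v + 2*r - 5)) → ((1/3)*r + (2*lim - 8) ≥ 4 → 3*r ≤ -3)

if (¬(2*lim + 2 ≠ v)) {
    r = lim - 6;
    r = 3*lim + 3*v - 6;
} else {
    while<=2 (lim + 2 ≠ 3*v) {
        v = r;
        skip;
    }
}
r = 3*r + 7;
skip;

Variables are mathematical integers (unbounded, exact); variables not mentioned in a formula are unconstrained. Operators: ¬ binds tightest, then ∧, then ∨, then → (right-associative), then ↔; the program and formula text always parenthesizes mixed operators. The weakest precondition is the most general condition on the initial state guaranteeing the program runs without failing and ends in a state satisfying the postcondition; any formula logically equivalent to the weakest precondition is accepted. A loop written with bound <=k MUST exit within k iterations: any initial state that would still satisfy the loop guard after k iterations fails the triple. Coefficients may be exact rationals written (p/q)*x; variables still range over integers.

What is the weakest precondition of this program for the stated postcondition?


Working backward. After the program, the postcondition (¬(v - 2 ≤ v + 2*r - 5)) → ((1/3)*r + (2*lim - 8) ≥ 4 → 3*r ≤ -3) must hold; in canonical form it is (¬(2*r ≥ 3)) → (2*lim + (1/3)*r ≥ 12 → 3*r ≤ -3).
Before skip: (¬(2*r ≥ 3)) → (2*lim + (1/3)*r ≥ 12 → 3*r ≤ -3)
Before r := 3*r + 7: (¬(6*r ≥ -11)) → (2*lim + r ≥ 29/3 → 9*r ≤ -24)
Then branch requires (¬(18*lim + 18*v ≥ 25)) → (5*lim + 3*v ≥ 47/3 → 27*lim + 27*v ≤ 30); else branch requires (lim ≠ 3*v - 2 → ((lim ≠ 3*r - 2 → ((¬(lim ≠ 3*r - 2)) ∧ ((¬(6*r ≥ -11)) → (2*lim + r ≥ 29/3 → 9*r ≤ -24)))) ∧ ((¬(lim ≠ 3*r - 2)) → ((¬(6*r ≥ -11)) → (2*lim + r ≥ 29/3 → 9*r ≤ -24))))) ∧ ((¬(lim ≠ 3*v - 2)) → ((¬(6*r ≥ -11)) → (2*lim + r ≥ 29/3 → 9*r ≤ -24))).
Before the if: ((¬(2*lim ≠ v - 2)) → ((¬(18*lim + 18*v ≥ 25)) → (5*lim + 3*v ≥ 47/3 → 27*lim + 27*v ≤ 30))) ∧ (2*lim ≠ v - 2 → ((lim ≠ 3*v - 2 → ((lim ≠ 3*r - 2 → ((¬(lim ≠ 3*r - 2)) ∧ ((¬(6*r ≥ -11)) → (2*lim + r ≥ 29/3 → 9*r ≤ -24)))) ∧ ((¬(lim ≠ 3*r - 2)) → ((¬(6*r ≥ -11)) → (2*lim + r ≥ 29/3 → 9*r ≤ -24))))) ∧ ((¬(lim ≠ 3*v - 2)) → ((¬(6*r ≥ -11)) → (2*lim + r ≥ 29/3 → 9*r ≤ -24)))))
Answer: WP = ((¬(2*lim ≠ v - 2)) → ((¬(18*lim + 18*v ≥ 25)) → (5*lim + 3*v ≥ 47/3 → 27*lim + 27*v ≤ 30))) ∧ (2*lim ≠ v - 2 → ((lim ≠ 3*v - 2 → ((lim ≠ 3*r - 2 → ((¬(lim ≠ 3*r - 2)) ∧ ((¬(6*r ≥ -11)) → (2*lim + r ≥ 29/3 → 9*r ≤ -24)))) ∧ ((¬(lim ≠ 3*r - 2)) → ((¬(6*r ≥ -11)) → (2*lim + r ≥ 29/3 → 9*r ≤ -24))))) ∧ ((¬(lim ≠ 3*v - 2)) → ((¬(6*r ≥ -11)) → (2*lim + r ≥ 29/3 → 9*r ≤ -24)))))


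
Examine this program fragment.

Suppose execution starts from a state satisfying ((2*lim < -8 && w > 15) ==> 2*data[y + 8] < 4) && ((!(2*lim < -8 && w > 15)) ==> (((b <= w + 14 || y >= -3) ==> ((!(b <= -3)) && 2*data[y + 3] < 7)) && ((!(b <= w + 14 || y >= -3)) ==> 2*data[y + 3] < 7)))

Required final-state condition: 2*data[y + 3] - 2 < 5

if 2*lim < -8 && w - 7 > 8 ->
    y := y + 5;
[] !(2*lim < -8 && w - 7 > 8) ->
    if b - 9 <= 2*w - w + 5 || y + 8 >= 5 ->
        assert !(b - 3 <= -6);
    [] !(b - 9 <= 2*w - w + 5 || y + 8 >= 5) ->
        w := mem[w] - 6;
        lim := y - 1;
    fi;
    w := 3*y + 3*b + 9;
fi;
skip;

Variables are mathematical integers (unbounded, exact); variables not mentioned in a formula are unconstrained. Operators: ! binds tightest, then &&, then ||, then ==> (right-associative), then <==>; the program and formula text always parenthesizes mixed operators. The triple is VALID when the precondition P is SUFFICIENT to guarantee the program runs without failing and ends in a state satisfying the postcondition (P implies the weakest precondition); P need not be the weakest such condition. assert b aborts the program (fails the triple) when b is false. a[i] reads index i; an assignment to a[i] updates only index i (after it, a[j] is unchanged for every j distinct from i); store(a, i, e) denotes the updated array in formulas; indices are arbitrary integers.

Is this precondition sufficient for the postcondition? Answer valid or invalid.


Working backward. After the program, the postcondition 2*data[y + 3] - 2 < 5 must hold; in canonical form it is 2*data[y + 3] < 7.
Before skip: 2*data[y + 3] < 7
Then branch requires 2*data[y + 8] < 7; else branch requires ((b <= w + 14 || y >= -3) ==> ((!(b <= -3)) && 2*data[y + 3] < 7)) && ((!(b <= w + 14 || y >= -3)) ==> 2*data[y + 3] < 7).
Before the if: ((2*lim < -8 && w > 15) ==> 2*data[y + 8] < 7) && ((!(2*lim < -8 && w > 15)) ==> (((b <= w + 14 || y >= -3) ==> ((!(b <= -3)) && 2*data[y + 3] < 7)) && ((!(b <= w + 14 || y >= -3)) ==> 2*data[y + 3] < 7)))
The weakest precondition is ((2*lim < -8 && w > 15) ==> 2*data[y + 8] < 7) && ((!(2*lim < -8 && w > 15)) ==> (((b <= w + 14 || y >= -3) ==> ((!(b <= -3)) && 2*data[y + 3] < 7)) && ((!(b <= w + 14 || y >= -3)) ==> 2*data[y + 3] < 7))).
Check whether ((2*lim < -8 && w > 15) ==> 2*data[y + 8] < 4) && ((!(2*lim < -8 && w > 15)) ==> (((b <= w + 14 || y >= -3) ==> ((!(b <= -3)) && 2*data[y + 3] < 7)) && ((!(b <= w + 14 || y >= -3)) ==> 2*data[y + 3] < 7))) implies it.
Every state satisfying the precondition satisfies the weakest precondition: the implication holds.
Answer: valid


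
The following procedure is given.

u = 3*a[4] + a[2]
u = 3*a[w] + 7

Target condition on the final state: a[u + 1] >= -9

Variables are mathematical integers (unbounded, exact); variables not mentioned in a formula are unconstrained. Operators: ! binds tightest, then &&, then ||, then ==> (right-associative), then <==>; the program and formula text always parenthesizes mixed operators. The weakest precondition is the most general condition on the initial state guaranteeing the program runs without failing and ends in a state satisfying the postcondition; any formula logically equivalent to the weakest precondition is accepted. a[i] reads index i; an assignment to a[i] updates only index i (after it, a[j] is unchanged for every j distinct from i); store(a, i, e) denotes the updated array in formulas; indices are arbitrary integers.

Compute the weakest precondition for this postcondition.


Working backward. After the program, a[u + 1] >= -9 must hold.
Before u := 3*a[w] + 7: a[3*a[w] + 8] >= -9
Before u := 3*a[4] + a[2]: a[3*a[w] + 8] >= -9
Answer: WP = a[3*a[w] + 8] >= -9


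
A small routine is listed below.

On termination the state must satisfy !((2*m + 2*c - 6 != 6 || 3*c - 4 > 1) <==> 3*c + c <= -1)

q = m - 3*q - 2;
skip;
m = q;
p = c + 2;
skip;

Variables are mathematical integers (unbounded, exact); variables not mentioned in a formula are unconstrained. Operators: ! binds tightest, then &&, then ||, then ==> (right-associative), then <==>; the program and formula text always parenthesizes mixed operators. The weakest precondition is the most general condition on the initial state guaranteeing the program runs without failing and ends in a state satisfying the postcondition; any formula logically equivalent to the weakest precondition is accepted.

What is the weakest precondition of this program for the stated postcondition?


Working backward. After the program, the postcondition !((2*m + 2*c - 6 != 6 || 3*c - 4 > 1) <==> 3*c + c <= -1) must hold; in canonical form it is !((2*c + 2*m != 12 || 3*c > 5) <==> 4*c <= -1).
Before skip: !((2*c + 2*m != 12 || 3*c > 5) <==> 4*c <= -1)
Before p := c + 2: !((2*c + 2*m != 12 || 3*c > 5) <==> 4*c <= -1)
Before m := q: !((2*c + 2*q != 12 || 3*c > 5) <==> 4*c <= -1)
Before skip: !((2*c + 2*q != 12 || 3*c > 5) <==> 4*c <= -1)
Before q := m - 3*q - 2: !((2*c + 2*m != 6*q + 16 || 3*c > 5) <==> 4*c <= -1)
Answer: WP = !((2*c + 2*m != 6*q + 16 || 3*c > 5) <==> 4*c <= -1)


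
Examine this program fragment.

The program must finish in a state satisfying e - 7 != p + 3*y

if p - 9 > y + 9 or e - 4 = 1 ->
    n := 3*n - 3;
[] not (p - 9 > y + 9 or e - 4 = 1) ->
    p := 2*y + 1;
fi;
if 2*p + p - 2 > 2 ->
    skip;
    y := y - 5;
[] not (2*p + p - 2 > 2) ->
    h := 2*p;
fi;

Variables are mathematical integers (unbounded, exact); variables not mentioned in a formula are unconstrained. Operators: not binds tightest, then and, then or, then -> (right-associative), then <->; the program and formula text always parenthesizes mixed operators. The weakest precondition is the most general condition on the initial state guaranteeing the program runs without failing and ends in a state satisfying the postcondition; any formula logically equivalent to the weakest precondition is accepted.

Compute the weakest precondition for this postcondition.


Working backward. After the program, the postcondition e - 7 != p + 3*y must hold; in canonical form it is e != p + 3*y + 7.
Then branch requires e != p + 3*y - 8; else branch requires e != p + 3*y + 7.
Before the if: (3*p > 4 -> e != p + 3*y - 8) and ((not (3*p > 4)) -> e != p + 3*y + 7)
Then branch requires (3*p > 4 -> e != p + 3*y - 8) and ((not (3*p > 4)) -> e != p + 3*y + 7); else branch requires (6*y > 1 -> e != 5*y - 7) and ((not (6*y > 1)) -> e != 5*y + 8).
Before the if: ((p > y + 18 or e = 5) -> ((3*p > 4 -> e != p + 3*y - 8) and ((not (3*p > 4)) -> e != p + 3*y + 7))) and ((not (p > y + 18 or e = 5)) -> ((6*y > 1 -> e != 5*y - 7) and ((not (6*y > 1)) -> e != 5*y + 8)))
Answer: WP = ((p > y + 18 or e = 5) -> ((3*p > 4 -> e != p + 3*y - 8) and ((not (3*p > 4)) -> e != p + 3*y + 7))) and ((not (p > y + 18 or e = 5)) -> ((6*y > 1 -> e != 5*y - 7) and ((not (6*y > 1)) -> e != 5*y + 8)))


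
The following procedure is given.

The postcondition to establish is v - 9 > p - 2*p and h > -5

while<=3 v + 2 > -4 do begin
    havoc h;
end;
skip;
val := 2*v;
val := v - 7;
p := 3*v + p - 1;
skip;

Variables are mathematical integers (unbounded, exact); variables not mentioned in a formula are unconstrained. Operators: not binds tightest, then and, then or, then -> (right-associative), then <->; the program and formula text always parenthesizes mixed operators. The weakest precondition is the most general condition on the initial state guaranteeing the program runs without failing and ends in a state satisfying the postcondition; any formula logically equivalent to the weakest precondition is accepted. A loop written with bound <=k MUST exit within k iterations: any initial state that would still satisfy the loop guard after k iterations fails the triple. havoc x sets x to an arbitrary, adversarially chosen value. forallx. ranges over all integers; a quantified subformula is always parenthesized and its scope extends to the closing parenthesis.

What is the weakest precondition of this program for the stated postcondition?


Working backward. After the program, the postcondition v - 9 > p - 2*p and h > -5 must hold; in canonical form it is p + v > 9 and h > -5.
Before skip: p + v > 9 and h > -5
Before p := 3*v + p - 1: p + 4*v > 10 and h > -5
Before val := v - 7: p + 4*v > 10 and h > -5
Before val := 2*v: p + 4*v > 10 and h > -5
Before skip: p + 4*v > 10 and h > -5
Before the loop (bound <=3), unroll the exhaustion recursion (WP_0 = exit-now case; WP_j = one more guarded iteration, up to j = 3):
  WP_0: (not (v > -6)) and p + 4*v > 10 and h > -5
  WP_1: (v > -6 -> (forall h_1. ((not (v > -6)) and p + 4*v > 10 and h_1 > -5))) and ((not (v > -6)) -> (p + 4*v > 10 and h > -5))
  WP_2: (v > -6 -> (forall h_2. ((v > -6 -> (forall h_1. ((not (v > -6)) and p + 4*v > 10 and h_1 > -5))) and ((not (v > -6)) -> (p + 4*v > 10 and h_2 > -5))))) and ((not (v > -6)) -> (p + 4*v > 10 and h > -5))
  WP_3: (v > -6 -> (forall h_3. ((v > -6 -> (forall h_2. ((v > -6 -> (forall h_1. ((not (v > -6)) and p + 4*v > 10 and h_1 > -5))) and ((not (v > -6)) -> (p + 4*v > 10 and h_2 > -5))))) and ((not (v > -6)) -> (p + 4*v > 10 and h_3 > -5))))) and ((not (v > -6)) -> (p + 4*v > 10 and h > -5))
So before the loop: (v > -6 -> (forall h_3. ((v > -6 -> (forall h_2. ((v > -6 -> (forall h_1. ((not (v > -6)) and p + 4*v > 10 and h_1 > -5))) and ((not (v > -6)) -> (p + 4*v > 10 and h_2 > -5))))) and ((not (v > -6)) -> (p + 4*v > 10 and h_3 > -5))))) and ((not (v > -6)) -> (p + 4*v > 10 and h > -5))
Answer: WP = (v > -6 -> (forall h_3. ((v > -6 -> (forall h_2. ((v > -6 -> (forall h_1. ((not (v > -6)) and p + 4*v > 10 and h_1 > -5))) and ((not (v > -6)) -> (p + 4*v > 10 and h_2 > -5))))) and ((not (v > -6)) -> (p + 4*v > 10 and h_3 > -5))))) and ((not (v > -6)) -> (p + 4*v > 10 and h > -5))
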